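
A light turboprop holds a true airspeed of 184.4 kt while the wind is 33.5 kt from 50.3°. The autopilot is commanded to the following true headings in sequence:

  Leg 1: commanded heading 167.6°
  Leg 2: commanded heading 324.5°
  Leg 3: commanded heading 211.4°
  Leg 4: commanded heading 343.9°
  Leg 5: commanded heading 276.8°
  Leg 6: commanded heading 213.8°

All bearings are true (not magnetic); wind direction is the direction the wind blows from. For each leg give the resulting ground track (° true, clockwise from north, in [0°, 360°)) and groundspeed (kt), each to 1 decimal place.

Leg 1: track=176.1°, groundspeed=202.0 kt
Leg 2: track=314.1°, groundspeed=185.0 kt
Leg 3: track=214.3°, groundspeed=216.4 kt
Leg 4: track=333.7°, groundspeed=173.7 kt
Leg 5: track=270.1°, groundspeed=208.9 kt
Leg 6: track=216.3°, groundspeed=216.7 kt

Leg 1: heading 167.6°; drift +8.5° → track 176.1°, groundspeed 202.0 kt
Leg 2: heading 324.5°; drift -10.4° → track 314.1°, groundspeed 185.0 kt
Leg 3: heading 211.4°; drift +2.9° → track 214.3°, groundspeed 216.4 kt
Leg 4: heading 343.9°; drift -10.2° → track 333.7°, groundspeed 173.7 kt
Leg 5: heading 276.8°; drift -6.7° → track 270.1°, groundspeed 208.9 kt
Leg 6: heading 213.8°; drift +2.5° → track 216.3°, groundspeed 216.7 kt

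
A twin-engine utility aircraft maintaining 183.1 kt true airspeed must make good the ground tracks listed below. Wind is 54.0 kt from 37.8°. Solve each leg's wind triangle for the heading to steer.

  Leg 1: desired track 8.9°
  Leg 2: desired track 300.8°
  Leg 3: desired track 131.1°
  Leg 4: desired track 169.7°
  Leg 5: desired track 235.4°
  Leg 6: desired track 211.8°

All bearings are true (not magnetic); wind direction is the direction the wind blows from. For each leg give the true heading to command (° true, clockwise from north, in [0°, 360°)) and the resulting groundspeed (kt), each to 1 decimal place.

Leg 1: desired track 8.9°; wind correction +8.2° → command heading 17.1°, groundspeed 134.0 kt
Leg 2: desired track 300.8°; wind correction +17.0° → command heading 317.8°, groundspeed 181.7 kt
Leg 3: desired track 131.1°; wind correction -17.1° → command heading 114.0°, groundspeed 178.1 kt
Leg 4: desired track 169.7°; wind correction -12.7° → command heading 157.0°, groundspeed 214.7 kt
Leg 5: desired track 235.4°; wind correction +5.1° → command heading 240.5°, groundspeed 233.8 kt
Leg 6: desired track 211.8°; wind correction -1.8° → command heading 210.0°, groundspeed 236.7 kt

Leg 1: heading=17.1°, groundspeed=134.0 kt
Leg 2: heading=317.8°, groundspeed=181.7 kt
Leg 3: heading=114.0°, groundspeed=178.1 kt
Leg 4: heading=157.0°, groundspeed=214.7 kt
Leg 5: heading=240.5°, groundspeed=233.8 kt
Leg 6: heading=210.0°, groundspeed=236.7 kt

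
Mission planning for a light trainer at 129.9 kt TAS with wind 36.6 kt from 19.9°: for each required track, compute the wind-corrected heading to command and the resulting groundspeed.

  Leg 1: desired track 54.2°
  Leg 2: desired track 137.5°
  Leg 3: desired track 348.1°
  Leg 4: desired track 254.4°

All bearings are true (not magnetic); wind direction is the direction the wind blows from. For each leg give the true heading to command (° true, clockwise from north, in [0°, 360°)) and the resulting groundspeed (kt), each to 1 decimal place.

Leg 1: desired track 54.2°; wind correction -9.1° → command heading 45.1°, groundspeed 98.0 kt
Leg 2: desired track 137.5°; wind correction -14.5° → command heading 123.0°, groundspeed 142.7 kt
Leg 3: desired track 348.1°; wind correction +8.5° → command heading 356.6°, groundspeed 97.4 kt
Leg 4: desired track 254.4°; wind correction +13.3° → command heading 267.7°, groundspeed 147.7 kt

Leg 1: heading=45.1°, groundspeed=98.0 kt
Leg 2: heading=123.0°, groundspeed=142.7 kt
Leg 3: heading=356.6°, groundspeed=97.4 kt
Leg 4: heading=267.7°, groundspeed=147.7 kt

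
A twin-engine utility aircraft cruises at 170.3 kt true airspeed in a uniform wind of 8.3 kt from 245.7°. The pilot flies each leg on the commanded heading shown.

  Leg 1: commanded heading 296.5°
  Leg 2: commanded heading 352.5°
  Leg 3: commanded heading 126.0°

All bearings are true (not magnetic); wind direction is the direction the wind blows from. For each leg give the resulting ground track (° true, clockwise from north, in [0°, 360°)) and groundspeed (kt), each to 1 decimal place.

Leg 1: heading 296.5°; drift +2.2° → track 298.7°, groundspeed 165.2 kt
Leg 2: heading 352.5°; drift +2.6° → track 355.1°, groundspeed 172.9 kt
Leg 3: heading 126.0°; drift -2.4° → track 123.6°, groundspeed 174.6 kt

Leg 1: track=298.7°, groundspeed=165.2 kt
Leg 2: track=355.1°, groundspeed=172.9 kt
Leg 3: track=123.6°, groundspeed=174.6 kt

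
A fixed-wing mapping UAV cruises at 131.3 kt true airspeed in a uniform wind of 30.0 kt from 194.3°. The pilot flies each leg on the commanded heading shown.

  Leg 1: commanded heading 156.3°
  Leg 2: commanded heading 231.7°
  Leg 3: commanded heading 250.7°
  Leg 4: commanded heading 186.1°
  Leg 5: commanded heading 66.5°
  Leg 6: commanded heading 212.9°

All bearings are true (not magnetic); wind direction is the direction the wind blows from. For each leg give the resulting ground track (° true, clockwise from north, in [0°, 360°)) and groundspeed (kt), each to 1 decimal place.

Leg 1: heading 156.3°; drift -9.7° → track 146.6°, groundspeed 109.2 kt
Leg 2: heading 231.7°; drift +9.6° → track 241.3°, groundspeed 109.0 kt
Leg 3: heading 250.7°; drift +12.3° → track 263.0°, groundspeed 117.4 kt
Leg 4: heading 186.1°; drift -2.4° → track 183.7°, groundspeed 101.7 kt
Leg 5: heading 66.5°; drift -9.0° → track 57.5°, groundspeed 151.6 kt
Leg 6: heading 212.9°; drift +5.3° → track 218.2°, groundspeed 103.3 kt

Leg 1: track=146.6°, groundspeed=109.2 kt
Leg 2: track=241.3°, groundspeed=109.0 kt
Leg 3: track=263.0°, groundspeed=117.4 kt
Leg 4: track=183.7°, groundspeed=101.7 kt
Leg 5: track=57.5°, groundspeed=151.6 kt
Leg 6: track=218.2°, groundspeed=103.3 kt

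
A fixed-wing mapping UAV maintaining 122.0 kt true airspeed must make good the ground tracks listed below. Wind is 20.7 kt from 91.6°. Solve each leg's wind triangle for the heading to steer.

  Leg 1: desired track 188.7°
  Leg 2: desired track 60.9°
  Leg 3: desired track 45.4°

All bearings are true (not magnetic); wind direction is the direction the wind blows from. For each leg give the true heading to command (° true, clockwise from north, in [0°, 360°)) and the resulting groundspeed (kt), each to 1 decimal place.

Leg 1: heading=179.0°, groundspeed=122.8 kt
Leg 2: heading=65.9°, groundspeed=103.7 kt
Leg 3: heading=52.4°, groundspeed=106.8 kt

Leg 1: desired track 188.7°; wind correction -9.7° → command heading 179.0°, groundspeed 122.8 kt
Leg 2: desired track 60.9°; wind correction +5.0° → command heading 65.9°, groundspeed 103.7 kt
Leg 3: desired track 45.4°; wind correction +7.0° → command heading 52.4°, groundspeed 106.8 kt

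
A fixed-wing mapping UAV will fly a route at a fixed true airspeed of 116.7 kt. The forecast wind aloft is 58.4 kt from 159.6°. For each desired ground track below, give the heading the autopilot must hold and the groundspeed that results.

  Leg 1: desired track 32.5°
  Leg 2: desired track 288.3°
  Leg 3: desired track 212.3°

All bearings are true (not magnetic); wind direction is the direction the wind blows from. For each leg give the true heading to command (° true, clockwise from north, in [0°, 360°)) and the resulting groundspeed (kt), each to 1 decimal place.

Leg 1: heading=56.0°, groundspeed=142.2 kt
Leg 2: heading=265.3°, groundspeed=143.9 kt
Leg 3: heading=188.8°, groundspeed=71.7 kt

Leg 1: desired track 32.5°; wind correction +23.5° → command heading 56.0°, groundspeed 142.2 kt
Leg 2: desired track 288.3°; wind correction -23.0° → command heading 265.3°, groundspeed 143.9 kt
Leg 3: desired track 212.3°; wind correction -23.5° → command heading 188.8°, groundspeed 71.7 kt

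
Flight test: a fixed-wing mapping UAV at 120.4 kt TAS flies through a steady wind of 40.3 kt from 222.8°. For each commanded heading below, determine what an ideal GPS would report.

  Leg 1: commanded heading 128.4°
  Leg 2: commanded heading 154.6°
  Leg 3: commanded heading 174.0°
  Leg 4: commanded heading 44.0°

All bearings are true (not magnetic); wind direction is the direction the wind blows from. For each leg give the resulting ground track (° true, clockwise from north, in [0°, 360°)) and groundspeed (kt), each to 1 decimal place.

Leg 1: track=110.4°, groundspeed=129.9 kt
Leg 2: track=135.1°, groundspeed=111.9 kt
Leg 3: track=156.1°, groundspeed=98.6 kt
Leg 4: track=43.7°, groundspeed=160.7 kt

Leg 1: heading 128.4°; drift -18.0° → track 110.4°, groundspeed 129.9 kt
Leg 2: heading 154.6°; drift -19.5° → track 135.1°, groundspeed 111.9 kt
Leg 3: heading 174.0°; drift -17.9° → track 156.1°, groundspeed 98.6 kt
Leg 4: heading 44.0°; drift -0.3° → track 43.7°, groundspeed 160.7 kt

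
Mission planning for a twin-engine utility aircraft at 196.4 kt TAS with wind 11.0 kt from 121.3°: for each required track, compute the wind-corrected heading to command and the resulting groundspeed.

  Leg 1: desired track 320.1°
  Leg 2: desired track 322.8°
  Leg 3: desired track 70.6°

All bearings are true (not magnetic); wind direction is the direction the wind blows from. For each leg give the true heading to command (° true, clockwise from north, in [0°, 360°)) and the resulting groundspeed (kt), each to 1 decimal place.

Leg 1: heading=321.1°, groundspeed=206.8 kt
Leg 2: heading=324.0°, groundspeed=206.6 kt
Leg 3: heading=73.1°, groundspeed=189.2 kt

Leg 1: desired track 320.1°; wind correction +1.0° → command heading 321.1°, groundspeed 206.8 kt
Leg 2: desired track 322.8°; wind correction +1.2° → command heading 324.0°, groundspeed 206.6 kt
Leg 3: desired track 70.6°; wind correction +2.5° → command heading 73.1°, groundspeed 189.2 kt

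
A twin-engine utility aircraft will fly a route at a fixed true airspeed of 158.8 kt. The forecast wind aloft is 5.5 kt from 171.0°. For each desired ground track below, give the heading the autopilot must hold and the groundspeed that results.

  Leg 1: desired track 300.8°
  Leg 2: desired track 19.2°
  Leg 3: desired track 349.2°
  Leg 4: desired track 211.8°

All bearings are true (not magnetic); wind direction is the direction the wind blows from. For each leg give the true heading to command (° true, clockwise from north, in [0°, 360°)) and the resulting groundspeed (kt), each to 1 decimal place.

Leg 1: heading=299.3°, groundspeed=162.3 kt
Leg 2: heading=20.1°, groundspeed=163.6 kt
Leg 3: heading=349.1°, groundspeed=164.3 kt
Leg 4: heading=210.5°, groundspeed=154.6 kt

Leg 1: desired track 300.8°; wind correction -1.5° → command heading 299.3°, groundspeed 162.3 kt
Leg 2: desired track 19.2°; wind correction +0.9° → command heading 20.1°, groundspeed 163.6 kt
Leg 3: desired track 349.2°; wind correction -0.1° → command heading 349.1°, groundspeed 164.3 kt
Leg 4: desired track 211.8°; wind correction -1.3° → command heading 210.5°, groundspeed 154.6 kt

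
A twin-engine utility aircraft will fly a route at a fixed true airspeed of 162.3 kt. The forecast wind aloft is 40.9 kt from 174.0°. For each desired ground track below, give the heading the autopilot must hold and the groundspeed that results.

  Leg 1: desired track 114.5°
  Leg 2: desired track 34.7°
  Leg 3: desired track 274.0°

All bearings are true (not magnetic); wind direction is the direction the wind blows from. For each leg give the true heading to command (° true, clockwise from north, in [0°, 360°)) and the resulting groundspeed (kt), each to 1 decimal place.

Leg 1: desired track 114.5°; wind correction +12.5° → command heading 127.0°, groundspeed 137.7 kt
Leg 2: desired track 34.7°; wind correction +9.5° → command heading 44.2°, groundspeed 191.1 kt
Leg 3: desired track 274.0°; wind correction -14.4° → command heading 259.6°, groundspeed 164.3 kt

Leg 1: heading=127.0°, groundspeed=137.7 kt
Leg 2: heading=44.2°, groundspeed=191.1 kt
Leg 3: heading=259.6°, groundspeed=164.3 kt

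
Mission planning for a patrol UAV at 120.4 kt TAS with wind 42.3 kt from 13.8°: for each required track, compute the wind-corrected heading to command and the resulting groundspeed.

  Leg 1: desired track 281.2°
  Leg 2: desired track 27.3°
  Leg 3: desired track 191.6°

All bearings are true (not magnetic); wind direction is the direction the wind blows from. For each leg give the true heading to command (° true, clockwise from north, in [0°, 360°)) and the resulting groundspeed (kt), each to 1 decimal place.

Leg 1: heading=301.7°, groundspeed=114.7 kt
Leg 2: heading=22.6°, groundspeed=78.9 kt
Leg 3: heading=190.8°, groundspeed=162.7 kt

Leg 1: desired track 281.2°; wind correction +20.5° → command heading 301.7°, groundspeed 114.7 kt
Leg 2: desired track 27.3°; wind correction -4.7° → command heading 22.6°, groundspeed 78.9 kt
Leg 3: desired track 191.6°; wind correction -0.8° → command heading 190.8°, groundspeed 162.7 kt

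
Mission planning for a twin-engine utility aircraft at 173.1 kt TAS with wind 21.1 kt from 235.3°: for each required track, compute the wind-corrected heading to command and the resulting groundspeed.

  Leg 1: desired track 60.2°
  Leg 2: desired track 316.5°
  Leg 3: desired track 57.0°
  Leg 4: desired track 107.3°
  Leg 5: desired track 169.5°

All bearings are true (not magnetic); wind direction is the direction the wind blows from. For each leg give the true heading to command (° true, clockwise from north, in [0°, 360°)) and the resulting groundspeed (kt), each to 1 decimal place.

Leg 1: heading=60.8°, groundspeed=194.1 kt
Leg 2: heading=309.6°, groundspeed=168.6 kt
Leg 3: heading=57.2°, groundspeed=194.2 kt
Leg 4: heading=112.8°, groundspeed=185.3 kt
Leg 5: heading=175.9°, groundspeed=163.4 kt

Leg 1: desired track 60.2°; wind correction +0.6° → command heading 60.8°, groundspeed 194.1 kt
Leg 2: desired track 316.5°; wind correction -6.9° → command heading 309.6°, groundspeed 168.6 kt
Leg 3: desired track 57.0°; wind correction +0.2° → command heading 57.2°, groundspeed 194.2 kt
Leg 4: desired track 107.3°; wind correction +5.5° → command heading 112.8°, groundspeed 185.3 kt
Leg 5: desired track 169.5°; wind correction +6.4° → command heading 175.9°, groundspeed 163.4 kt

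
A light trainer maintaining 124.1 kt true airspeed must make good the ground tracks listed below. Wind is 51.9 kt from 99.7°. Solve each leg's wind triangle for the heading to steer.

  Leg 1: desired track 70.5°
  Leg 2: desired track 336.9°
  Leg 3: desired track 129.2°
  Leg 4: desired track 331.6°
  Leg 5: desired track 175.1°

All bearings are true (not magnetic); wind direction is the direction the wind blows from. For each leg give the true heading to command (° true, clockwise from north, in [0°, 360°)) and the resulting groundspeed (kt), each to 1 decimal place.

Leg 1: desired track 70.5°; wind correction +11.8° → command heading 82.3°, groundspeed 76.2 kt
Leg 2: desired track 336.9°; wind correction +20.6° → command heading 357.5°, groundspeed 144.3 kt
Leg 3: desired track 129.2°; wind correction -11.9° → command heading 117.3°, groundspeed 76.3 kt
Leg 4: desired track 331.6°; wind correction +19.2° → command heading 350.8°, groundspeed 149.2 kt
Leg 5: desired track 175.1°; wind correction -23.9° → command heading 151.2°, groundspeed 100.4 kt

Leg 1: heading=82.3°, groundspeed=76.2 kt
Leg 2: heading=357.5°, groundspeed=144.3 kt
Leg 3: heading=117.3°, groundspeed=76.3 kt
Leg 4: heading=350.8°, groundspeed=149.2 kt
Leg 5: heading=151.2°, groundspeed=100.4 kt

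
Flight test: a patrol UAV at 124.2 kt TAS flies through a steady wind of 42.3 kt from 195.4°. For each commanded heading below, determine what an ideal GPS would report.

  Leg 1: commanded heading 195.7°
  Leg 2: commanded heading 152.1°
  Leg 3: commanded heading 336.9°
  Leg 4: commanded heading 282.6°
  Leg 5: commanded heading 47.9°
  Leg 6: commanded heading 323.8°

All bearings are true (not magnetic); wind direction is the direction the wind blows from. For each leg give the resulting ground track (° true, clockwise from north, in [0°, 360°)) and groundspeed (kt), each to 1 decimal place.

Leg 1: heading 195.7°; drift +0.2° → track 195.9°, groundspeed 81.9 kt
Leg 2: heading 152.1°; drift -17.3° → track 134.8°, groundspeed 97.8 kt
Leg 3: heading 336.9°; drift +9.5° → track 346.4°, groundspeed 159.5 kt
Leg 4: heading 282.6°; drift +19.1° → track 301.7°, groundspeed 129.2 kt
Leg 5: heading 47.9°; drift -8.1° → track 39.8°, groundspeed 161.5 kt
Leg 6: heading 323.8°; drift +12.4° → track 336.2°, groundspeed 154.1 kt

Leg 1: track=195.9°, groundspeed=81.9 kt
Leg 2: track=134.8°, groundspeed=97.8 kt
Leg 3: track=346.4°, groundspeed=159.5 kt
Leg 4: track=301.7°, groundspeed=129.2 kt
Leg 5: track=39.8°, groundspeed=161.5 kt
Leg 6: track=336.2°, groundspeed=154.1 kt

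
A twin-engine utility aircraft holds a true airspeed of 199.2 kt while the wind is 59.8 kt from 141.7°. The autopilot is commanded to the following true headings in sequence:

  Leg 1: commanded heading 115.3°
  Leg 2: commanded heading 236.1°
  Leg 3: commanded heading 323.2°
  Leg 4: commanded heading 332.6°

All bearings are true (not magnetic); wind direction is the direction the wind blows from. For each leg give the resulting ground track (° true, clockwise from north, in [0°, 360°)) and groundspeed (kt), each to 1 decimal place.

Leg 1: heading 115.3°; drift -10.3° → track 105.0°, groundspeed 148.0 kt
Leg 2: heading 236.1°; drift +16.3° → track 252.4°, groundspeed 212.3 kt
Leg 3: heading 323.2°; drift -0.3° → track 322.9°, groundspeed 259.0 kt
Leg 4: heading 332.6°; drift -2.5° → track 330.1°, groundspeed 258.2 kt

Leg 1: track=105.0°, groundspeed=148.0 kt
Leg 2: track=252.4°, groundspeed=212.3 kt
Leg 3: track=322.9°, groundspeed=259.0 kt
Leg 4: track=330.1°, groundspeed=258.2 kt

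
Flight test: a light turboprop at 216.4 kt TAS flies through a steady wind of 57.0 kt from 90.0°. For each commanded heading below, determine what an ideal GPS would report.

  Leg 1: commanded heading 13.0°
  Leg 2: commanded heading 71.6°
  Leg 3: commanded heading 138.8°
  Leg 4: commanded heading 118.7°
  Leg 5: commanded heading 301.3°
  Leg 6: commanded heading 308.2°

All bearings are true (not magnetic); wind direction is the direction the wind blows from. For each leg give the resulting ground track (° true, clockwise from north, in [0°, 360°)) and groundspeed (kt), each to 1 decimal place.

Leg 1: heading 13.0°; drift -15.3° → track 357.7°, groundspeed 211.0 kt
Leg 2: heading 71.6°; drift -6.3° → track 65.3°, groundspeed 163.3 kt
Leg 3: heading 138.8°; drift +13.5° → track 152.3°, groundspeed 183.9 kt
Leg 4: heading 118.7°; drift +9.3° → track 128.0°, groundspeed 168.6 kt
Leg 5: heading 301.3°; drift -6.4° → track 294.9°, groundspeed 266.8 kt
Leg 6: heading 308.2°; drift -7.7° → track 300.5°, groundspeed 263.6 kt

Leg 1: track=357.7°, groundspeed=211.0 kt
Leg 2: track=65.3°, groundspeed=163.3 kt
Leg 3: track=152.3°, groundspeed=183.9 kt
Leg 4: track=128.0°, groundspeed=168.6 kt
Leg 5: track=294.9°, groundspeed=266.8 kt
Leg 6: track=300.5°, groundspeed=263.6 kt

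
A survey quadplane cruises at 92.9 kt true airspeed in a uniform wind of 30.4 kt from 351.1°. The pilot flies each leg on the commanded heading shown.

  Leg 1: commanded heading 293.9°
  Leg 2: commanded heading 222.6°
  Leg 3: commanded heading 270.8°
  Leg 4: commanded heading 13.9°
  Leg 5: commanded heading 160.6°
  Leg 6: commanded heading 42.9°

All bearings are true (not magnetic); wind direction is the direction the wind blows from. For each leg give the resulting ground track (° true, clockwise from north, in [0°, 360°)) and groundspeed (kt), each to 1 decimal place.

Leg 1: track=275.4°, groundspeed=80.6 kt
Leg 2: track=210.6°, groundspeed=114.3 kt
Leg 3: track=252.0°, groundspeed=92.8 kt
Leg 4: track=24.2°, groundspeed=65.9 kt
Leg 5: track=163.2°, groundspeed=122.9 kt
Leg 6: track=60.8°, groundspeed=77.9 kt

Leg 1: heading 293.9°; drift -18.5° → track 275.4°, groundspeed 80.6 kt
Leg 2: heading 222.6°; drift -12.0° → track 210.6°, groundspeed 114.3 kt
Leg 3: heading 270.8°; drift -18.8° → track 252.0°, groundspeed 92.8 kt
Leg 4: heading 13.9°; drift +10.3° → track 24.2°, groundspeed 65.9 kt
Leg 5: heading 160.6°; drift +2.6° → track 163.2°, groundspeed 122.9 kt
Leg 6: heading 42.9°; drift +17.9° → track 60.8°, groundspeed 77.9 kt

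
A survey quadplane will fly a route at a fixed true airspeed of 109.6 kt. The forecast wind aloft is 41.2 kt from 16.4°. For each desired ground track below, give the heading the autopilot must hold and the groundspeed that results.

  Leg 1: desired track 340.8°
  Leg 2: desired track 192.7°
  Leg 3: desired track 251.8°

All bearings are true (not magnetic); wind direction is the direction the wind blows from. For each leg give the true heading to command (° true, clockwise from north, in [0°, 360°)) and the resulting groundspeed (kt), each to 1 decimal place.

Leg 1: heading=353.4°, groundspeed=73.4 kt
Leg 2: heading=191.3°, groundspeed=150.7 kt
Leg 3: heading=269.8°, groundspeed=127.6 kt

Leg 1: desired track 340.8°; wind correction +12.6° → command heading 353.4°, groundspeed 73.4 kt
Leg 2: desired track 192.7°; wind correction -1.4° → command heading 191.3°, groundspeed 150.7 kt
Leg 3: desired track 251.8°; wind correction +18.0° → command heading 269.8°, groundspeed 127.6 kt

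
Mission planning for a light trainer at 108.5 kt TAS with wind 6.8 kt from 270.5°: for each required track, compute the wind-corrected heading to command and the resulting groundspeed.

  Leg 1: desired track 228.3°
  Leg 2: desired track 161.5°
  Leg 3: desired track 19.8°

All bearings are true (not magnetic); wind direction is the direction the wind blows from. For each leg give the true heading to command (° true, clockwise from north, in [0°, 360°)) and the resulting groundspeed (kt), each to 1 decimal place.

Leg 1: heading=230.7°, groundspeed=103.4 kt
Leg 2: heading=164.9°, groundspeed=110.5 kt
Leg 3: heading=16.4°, groundspeed=110.6 kt

Leg 1: desired track 228.3°; wind correction +2.4° → command heading 230.7°, groundspeed 103.4 kt
Leg 2: desired track 161.5°; wind correction +3.4° → command heading 164.9°, groundspeed 110.5 kt
Leg 3: desired track 19.8°; wind correction -3.4° → command heading 16.4°, groundspeed 110.6 kt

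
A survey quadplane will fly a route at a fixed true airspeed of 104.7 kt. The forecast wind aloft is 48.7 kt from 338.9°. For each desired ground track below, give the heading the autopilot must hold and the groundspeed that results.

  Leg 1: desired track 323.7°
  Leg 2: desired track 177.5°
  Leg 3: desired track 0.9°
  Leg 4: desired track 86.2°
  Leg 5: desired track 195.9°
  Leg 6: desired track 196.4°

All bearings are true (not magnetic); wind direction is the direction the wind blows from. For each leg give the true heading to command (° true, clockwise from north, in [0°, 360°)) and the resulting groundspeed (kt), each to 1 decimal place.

Leg 1: desired track 323.7°; wind correction +7.0° → command heading 330.7°, groundspeed 56.9 kt
Leg 2: desired track 177.5°; wind correction +8.5° → command heading 186.0°, groundspeed 149.7 kt
Leg 3: desired track 0.9°; wind correction -10.0° → command heading 350.9°, groundspeed 57.9 kt
Leg 4: desired track 86.2°; wind correction -26.4° → command heading 59.8°, groundspeed 108.3 kt
Leg 5: desired track 195.9°; wind correction +16.3° → command heading 212.2°, groundspeed 139.4 kt
Leg 6: desired track 196.4°; wind correction +16.4° → command heading 212.8°, groundspeed 139.1 kt

Leg 1: heading=330.7°, groundspeed=56.9 kt
Leg 2: heading=186.0°, groundspeed=149.7 kt
Leg 3: heading=350.9°, groundspeed=57.9 kt
Leg 4: heading=59.8°, groundspeed=108.3 kt
Leg 5: heading=212.2°, groundspeed=139.4 kt
Leg 6: heading=212.8°, groundspeed=139.1 kt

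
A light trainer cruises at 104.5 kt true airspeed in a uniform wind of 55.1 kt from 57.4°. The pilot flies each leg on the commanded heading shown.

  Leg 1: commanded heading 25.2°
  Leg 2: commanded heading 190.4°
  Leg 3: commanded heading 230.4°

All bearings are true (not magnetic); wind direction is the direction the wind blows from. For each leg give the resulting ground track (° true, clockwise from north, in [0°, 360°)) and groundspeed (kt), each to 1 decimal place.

Leg 1: track=358.3°, groundspeed=64.9 kt
Leg 2: track=206.2°, groundspeed=147.7 kt
Leg 3: track=232.8°, groundspeed=159.3 kt

Leg 1: heading 25.2°; drift -26.9° → track 358.3°, groundspeed 64.9 kt
Leg 2: heading 190.4°; drift +15.8° → track 206.2°, groundspeed 147.7 kt
Leg 3: heading 230.4°; drift +2.4° → track 232.8°, groundspeed 159.3 kt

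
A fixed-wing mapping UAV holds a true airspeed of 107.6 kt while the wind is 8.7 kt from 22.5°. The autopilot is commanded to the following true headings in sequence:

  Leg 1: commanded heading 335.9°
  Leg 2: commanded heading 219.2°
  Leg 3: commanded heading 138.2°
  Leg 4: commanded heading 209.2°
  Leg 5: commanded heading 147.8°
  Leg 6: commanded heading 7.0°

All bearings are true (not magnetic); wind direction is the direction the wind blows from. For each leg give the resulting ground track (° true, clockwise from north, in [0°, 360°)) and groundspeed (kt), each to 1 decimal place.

Leg 1: heading 335.9°; drift -3.6° → track 332.3°, groundspeed 101.8 kt
Leg 2: heading 219.2°; drift -1.2° → track 218.0°, groundspeed 116.0 kt
Leg 3: heading 138.2°; drift +4.0° → track 142.2°, groundspeed 111.6 kt
Leg 4: heading 209.2°; drift -0.5° → track 208.7°, groundspeed 116.2 kt
Leg 5: heading 147.8°; drift +3.6° → track 151.4°, groundspeed 112.9 kt
Leg 6: heading 7.0°; drift -1.3° → track 5.7°, groundspeed 99.2 kt

Leg 1: track=332.3°, groundspeed=101.8 kt
Leg 2: track=218.0°, groundspeed=116.0 kt
Leg 3: track=142.2°, groundspeed=111.6 kt
Leg 4: track=208.7°, groundspeed=116.2 kt
Leg 5: track=151.4°, groundspeed=112.9 kt
Leg 6: track=5.7°, groundspeed=99.2 kt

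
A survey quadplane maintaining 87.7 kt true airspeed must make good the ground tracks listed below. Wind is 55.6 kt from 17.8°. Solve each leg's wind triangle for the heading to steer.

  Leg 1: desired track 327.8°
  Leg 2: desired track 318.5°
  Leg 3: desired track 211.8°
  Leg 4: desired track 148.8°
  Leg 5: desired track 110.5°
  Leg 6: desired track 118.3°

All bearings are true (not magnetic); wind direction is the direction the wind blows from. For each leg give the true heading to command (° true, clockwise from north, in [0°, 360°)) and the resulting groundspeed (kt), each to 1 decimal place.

Leg 1: desired track 327.8°; wind correction +29.1° → command heading 356.9°, groundspeed 40.9 kt
Leg 2: desired track 318.5°; wind correction +33.0° → command heading 351.5°, groundspeed 45.1 kt
Leg 3: desired track 211.8°; wind correction +8.8° → command heading 220.6°, groundspeed 140.6 kt
Leg 4: desired track 148.8°; wind correction -28.6° → command heading 120.2°, groundspeed 113.5 kt
Leg 5: desired track 110.5°; wind correction -39.3° → command heading 71.2°, groundspeed 70.5 kt
Leg 6: desired track 118.3°; wind correction -38.6° → command heading 79.7°, groundspeed 78.7 kt

Leg 1: heading=356.9°, groundspeed=40.9 kt
Leg 2: heading=351.5°, groundspeed=45.1 kt
Leg 3: heading=220.6°, groundspeed=140.6 kt
Leg 4: heading=120.2°, groundspeed=113.5 kt
Leg 5: heading=71.2°, groundspeed=70.5 kt
Leg 6: heading=79.7°, groundspeed=78.7 kt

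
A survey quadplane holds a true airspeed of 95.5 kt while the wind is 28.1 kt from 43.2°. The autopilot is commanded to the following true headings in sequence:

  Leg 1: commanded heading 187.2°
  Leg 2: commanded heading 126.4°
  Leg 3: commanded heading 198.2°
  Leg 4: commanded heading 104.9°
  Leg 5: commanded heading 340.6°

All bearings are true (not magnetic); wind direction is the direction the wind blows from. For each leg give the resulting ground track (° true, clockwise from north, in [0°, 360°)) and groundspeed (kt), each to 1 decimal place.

Leg 1: heading 187.2°; drift +8.0° → track 195.2°, groundspeed 119.4 kt
Leg 2: heading 126.4°; drift +16.8° → track 143.2°, groundspeed 96.3 kt
Leg 3: heading 198.2°; drift +5.6° → track 203.8°, groundspeed 121.5 kt
Leg 4: heading 104.9°; drift +16.8° → track 121.7°, groundspeed 85.8 kt
Leg 5: heading 340.6°; drift -16.8° → track 323.8°, groundspeed 86.3 kt

Leg 1: track=195.2°, groundspeed=119.4 kt
Leg 2: track=143.2°, groundspeed=96.3 kt
Leg 3: track=203.8°, groundspeed=121.5 kt
Leg 4: track=121.7°, groundspeed=85.8 kt
Leg 5: track=323.8°, groundspeed=86.3 kt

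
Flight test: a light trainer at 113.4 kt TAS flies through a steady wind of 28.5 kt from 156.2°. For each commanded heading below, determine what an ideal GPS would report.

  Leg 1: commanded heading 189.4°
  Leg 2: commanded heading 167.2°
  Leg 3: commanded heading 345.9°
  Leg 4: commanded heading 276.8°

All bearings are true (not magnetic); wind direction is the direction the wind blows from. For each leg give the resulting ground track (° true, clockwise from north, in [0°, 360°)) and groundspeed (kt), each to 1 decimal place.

Leg 1: heading 189.4°; drift +9.9° → track 199.3°, groundspeed 90.9 kt
Leg 2: heading 167.2°; drift +3.6° → track 170.8°, groundspeed 85.6 kt
Leg 3: heading 345.9°; drift -1.9° → track 344.0°, groundspeed 141.6 kt
Leg 4: heading 276.8°; drift +10.9° → track 287.7°, groundspeed 130.2 kt

Leg 1: track=199.3°, groundspeed=90.9 kt
Leg 2: track=170.8°, groundspeed=85.6 kt
Leg 3: track=344.0°, groundspeed=141.6 kt
Leg 4: track=287.7°, groundspeed=130.2 kt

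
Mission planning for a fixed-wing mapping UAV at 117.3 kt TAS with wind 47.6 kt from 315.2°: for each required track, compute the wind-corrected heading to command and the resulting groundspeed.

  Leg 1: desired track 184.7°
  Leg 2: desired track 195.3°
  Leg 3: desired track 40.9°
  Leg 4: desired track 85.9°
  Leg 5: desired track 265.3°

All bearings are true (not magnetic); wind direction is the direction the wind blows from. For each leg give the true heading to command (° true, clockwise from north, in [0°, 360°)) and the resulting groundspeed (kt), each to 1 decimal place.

Leg 1: desired track 184.7°; wind correction +18.0° → command heading 202.7°, groundspeed 142.5 kt
Leg 2: desired track 195.3°; wind correction +20.6° → command heading 215.9°, groundspeed 133.5 kt
Leg 3: desired track 40.9°; wind correction -23.9° → command heading 17.0°, groundspeed 103.7 kt
Leg 4: desired track 85.9°; wind correction -17.9° → command heading 68.0°, groundspeed 142.7 kt
Leg 5: desired track 265.3°; wind correction +18.1° → command heading 283.4°, groundspeed 80.8 kt

Leg 1: heading=202.7°, groundspeed=142.5 kt
Leg 2: heading=215.9°, groundspeed=133.5 kt
Leg 3: heading=17.0°, groundspeed=103.7 kt
Leg 4: heading=68.0°, groundspeed=142.7 kt
Leg 5: heading=283.4°, groundspeed=80.8 kt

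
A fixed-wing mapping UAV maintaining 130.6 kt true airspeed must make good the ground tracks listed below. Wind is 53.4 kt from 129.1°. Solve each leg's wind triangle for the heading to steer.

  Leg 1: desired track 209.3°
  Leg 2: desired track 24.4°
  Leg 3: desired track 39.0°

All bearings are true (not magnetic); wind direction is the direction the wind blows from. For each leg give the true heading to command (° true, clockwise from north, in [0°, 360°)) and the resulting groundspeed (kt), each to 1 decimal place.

Leg 1: desired track 209.3°; wind correction -23.8° → command heading 185.5°, groundspeed 110.4 kt
Leg 2: desired track 24.4°; wind correction +23.3° → command heading 47.7°, groundspeed 133.5 kt
Leg 3: desired track 39.0°; wind correction +24.1° → command heading 63.1°, groundspeed 119.3 kt

Leg 1: heading=185.5°, groundspeed=110.4 kt
Leg 2: heading=47.7°, groundspeed=133.5 kt
Leg 3: heading=63.1°, groundspeed=119.3 kt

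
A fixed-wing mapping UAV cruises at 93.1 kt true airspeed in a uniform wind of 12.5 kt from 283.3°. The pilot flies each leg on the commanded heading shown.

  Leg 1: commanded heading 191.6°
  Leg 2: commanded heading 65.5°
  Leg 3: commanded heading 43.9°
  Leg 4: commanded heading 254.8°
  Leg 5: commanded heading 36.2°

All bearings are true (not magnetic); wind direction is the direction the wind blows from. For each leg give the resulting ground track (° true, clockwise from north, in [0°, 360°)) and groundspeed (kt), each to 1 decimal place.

Leg 1: track=184.0°, groundspeed=94.3 kt
Leg 2: track=69.8°, groundspeed=103.3 kt
Leg 3: track=50.1°, groundspeed=100.0 kt
Leg 4: track=250.6°, groundspeed=82.3 kt
Leg 5: track=42.9°, groundspeed=98.6 kt

Leg 1: heading 191.6°; drift -7.6° → track 184.0°, groundspeed 94.3 kt
Leg 2: heading 65.5°; drift +4.3° → track 69.8°, groundspeed 103.3 kt
Leg 3: heading 43.9°; drift +6.2° → track 50.1°, groundspeed 100.0 kt
Leg 4: heading 254.8°; drift -4.2° → track 250.6°, groundspeed 82.3 kt
Leg 5: heading 36.2°; drift +6.7° → track 42.9°, groundspeed 98.6 kt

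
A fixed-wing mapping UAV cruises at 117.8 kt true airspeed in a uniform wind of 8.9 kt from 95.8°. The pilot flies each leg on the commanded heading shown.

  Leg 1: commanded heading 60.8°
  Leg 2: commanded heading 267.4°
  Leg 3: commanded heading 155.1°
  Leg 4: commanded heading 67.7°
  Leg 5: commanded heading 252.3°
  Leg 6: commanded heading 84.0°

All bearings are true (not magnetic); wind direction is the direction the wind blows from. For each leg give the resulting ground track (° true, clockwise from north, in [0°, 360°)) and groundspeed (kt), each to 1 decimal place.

Leg 1: track=58.2°, groundspeed=110.6 kt
Leg 2: track=268.0°, groundspeed=126.6 kt
Leg 3: track=159.0°, groundspeed=113.5 kt
Leg 4: track=65.5°, groundspeed=110.0 kt
Leg 5: track=253.9°, groundspeed=126.0 kt
Leg 6: track=83.0°, groundspeed=109.1 kt

Leg 1: heading 60.8°; drift -2.6° → track 58.2°, groundspeed 110.6 kt
Leg 2: heading 267.4°; drift +0.6° → track 268.0°, groundspeed 126.6 kt
Leg 3: heading 155.1°; drift +3.9° → track 159.0°, groundspeed 113.5 kt
Leg 4: heading 67.7°; drift -2.2° → track 65.5°, groundspeed 110.0 kt
Leg 5: heading 252.3°; drift +1.6° → track 253.9°, groundspeed 126.0 kt
Leg 6: heading 84.0°; drift -1.0° → track 83.0°, groundspeed 109.1 kt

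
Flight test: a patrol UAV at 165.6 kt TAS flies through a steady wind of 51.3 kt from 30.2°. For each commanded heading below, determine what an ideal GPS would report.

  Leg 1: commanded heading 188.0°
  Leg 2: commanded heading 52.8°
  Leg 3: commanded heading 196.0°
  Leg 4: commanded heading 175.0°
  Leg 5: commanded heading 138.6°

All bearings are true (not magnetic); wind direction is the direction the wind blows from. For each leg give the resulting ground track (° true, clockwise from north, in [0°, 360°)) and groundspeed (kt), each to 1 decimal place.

Leg 1: heading 188.0°; drift +5.2° → track 193.2°, groundspeed 214.0 kt
Leg 2: heading 52.8°; drift +9.5° → track 62.3°, groundspeed 119.9 kt
Leg 3: heading 196.0°; drift +3.3° → track 199.3°, groundspeed 215.7 kt
Leg 4: heading 175.0°; drift +8.1° → track 183.1°, groundspeed 209.6 kt
Leg 5: heading 138.6°; drift +15.0° → track 153.6°, groundspeed 188.2 kt

Leg 1: track=193.2°, groundspeed=214.0 kt
Leg 2: track=62.3°, groundspeed=119.9 kt
Leg 3: track=199.3°, groundspeed=215.7 kt
Leg 4: track=183.1°, groundspeed=209.6 kt
Leg 5: track=153.6°, groundspeed=188.2 kt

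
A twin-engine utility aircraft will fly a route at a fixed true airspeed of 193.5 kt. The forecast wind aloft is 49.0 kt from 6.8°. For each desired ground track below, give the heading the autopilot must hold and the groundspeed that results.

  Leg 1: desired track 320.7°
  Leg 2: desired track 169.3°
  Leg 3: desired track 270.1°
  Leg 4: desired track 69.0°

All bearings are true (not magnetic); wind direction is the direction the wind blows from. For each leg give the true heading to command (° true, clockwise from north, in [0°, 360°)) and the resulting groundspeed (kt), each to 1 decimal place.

Leg 1: desired track 320.7°; wind correction +10.5° → command heading 331.2°, groundspeed 156.3 kt
Leg 2: desired track 169.3°; wind correction -4.4° → command heading 164.9°, groundspeed 239.7 kt
Leg 3: desired track 270.1°; wind correction +14.6° → command heading 284.7°, groundspeed 193.0 kt
Leg 4: desired track 69.0°; wind correction -12.9° → command heading 56.1°, groundspeed 165.7 kt

Leg 1: heading=331.2°, groundspeed=156.3 kt
Leg 2: heading=164.9°, groundspeed=239.7 kt
Leg 3: heading=284.7°, groundspeed=193.0 kt
Leg 4: heading=56.1°, groundspeed=165.7 kt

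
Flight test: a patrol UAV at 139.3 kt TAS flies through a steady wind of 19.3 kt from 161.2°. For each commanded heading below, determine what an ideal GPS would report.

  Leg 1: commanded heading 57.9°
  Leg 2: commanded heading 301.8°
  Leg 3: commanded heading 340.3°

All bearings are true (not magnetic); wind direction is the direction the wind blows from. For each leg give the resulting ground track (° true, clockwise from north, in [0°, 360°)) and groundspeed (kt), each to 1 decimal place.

Leg 1: track=50.5°, groundspeed=145.0 kt
Leg 2: track=306.3°, groundspeed=154.7 kt
Leg 3: track=340.4°, groundspeed=158.6 kt

Leg 1: heading 57.9°; drift -7.4° → track 50.5°, groundspeed 145.0 kt
Leg 2: heading 301.8°; drift +4.5° → track 306.3°, groundspeed 154.7 kt
Leg 3: heading 340.3°; drift +0.1° → track 340.4°, groundspeed 158.6 kt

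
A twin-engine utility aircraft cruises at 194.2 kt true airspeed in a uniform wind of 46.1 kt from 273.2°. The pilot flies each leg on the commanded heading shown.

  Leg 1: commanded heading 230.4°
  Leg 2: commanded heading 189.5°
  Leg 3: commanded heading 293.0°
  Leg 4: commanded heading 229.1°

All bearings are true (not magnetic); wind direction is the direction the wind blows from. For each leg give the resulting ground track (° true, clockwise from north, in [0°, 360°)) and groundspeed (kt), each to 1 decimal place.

Leg 1: heading 230.4°; drift -11.1° → track 219.3°, groundspeed 163.4 kt
Leg 2: heading 189.5°; drift -13.6° → track 175.9°, groundspeed 194.6 kt
Leg 3: heading 293.0°; drift +5.9° → track 298.9°, groundspeed 151.6 kt
Leg 4: heading 229.1°; drift -11.3° → track 217.8°, groundspeed 164.3 kt

Leg 1: track=219.3°, groundspeed=163.4 kt
Leg 2: track=175.9°, groundspeed=194.6 kt
Leg 3: track=298.9°, groundspeed=151.6 kt
Leg 4: track=217.8°, groundspeed=164.3 kt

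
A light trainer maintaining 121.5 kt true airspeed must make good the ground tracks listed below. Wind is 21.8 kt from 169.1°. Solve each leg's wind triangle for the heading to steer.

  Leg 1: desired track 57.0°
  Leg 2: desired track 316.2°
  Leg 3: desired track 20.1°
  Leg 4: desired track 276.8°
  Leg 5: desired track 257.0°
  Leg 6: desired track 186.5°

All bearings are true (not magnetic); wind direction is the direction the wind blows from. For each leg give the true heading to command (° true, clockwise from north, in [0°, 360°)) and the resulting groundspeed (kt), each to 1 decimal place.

Leg 1: heading=66.6°, groundspeed=128.0 kt
Leg 2: heading=310.6°, groundspeed=139.2 kt
Leg 3: heading=25.4°, groundspeed=139.7 kt
Leg 4: heading=267.0°, groundspeed=126.3 kt
Leg 5: heading=246.7°, groundspeed=118.7 kt
Leg 6: heading=183.4°, groundspeed=100.5 kt

Leg 1: desired track 57.0°; wind correction +9.6° → command heading 66.6°, groundspeed 128.0 kt
Leg 2: desired track 316.2°; wind correction -5.6° → command heading 310.6°, groundspeed 139.2 kt
Leg 3: desired track 20.1°; wind correction +5.3° → command heading 25.4°, groundspeed 139.7 kt
Leg 4: desired track 276.8°; wind correction -9.8° → command heading 267.0°, groundspeed 126.3 kt
Leg 5: desired track 257.0°; wind correction -10.3° → command heading 246.7°, groundspeed 118.7 kt
Leg 6: desired track 186.5°; wind correction -3.1° → command heading 183.4°, groundspeed 100.5 kt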